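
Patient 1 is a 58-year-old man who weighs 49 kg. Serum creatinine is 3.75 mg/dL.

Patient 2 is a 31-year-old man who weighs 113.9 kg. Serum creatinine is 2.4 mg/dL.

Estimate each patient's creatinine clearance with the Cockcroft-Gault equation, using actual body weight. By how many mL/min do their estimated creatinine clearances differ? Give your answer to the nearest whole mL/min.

57 mL/min

Patient 1: CrCl = (140 − 58) × 49 / (72 × 3.75) = 4018.0 / 270.00 ≈ 14.9 mL/min
Patient 2: CrCl = (140 − 31) × 113.9 / (72 × 2.4) = 12415.1 / 172.80 ≈ 71.8 mL/min
|14.9 − 71.8| = 56.9 mL/min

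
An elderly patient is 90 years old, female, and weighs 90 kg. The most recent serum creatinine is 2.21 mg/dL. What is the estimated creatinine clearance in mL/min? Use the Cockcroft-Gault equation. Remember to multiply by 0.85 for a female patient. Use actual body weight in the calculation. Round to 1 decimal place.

24.0 mL/min

CrCl = (140 − 90) × 90 / (72 × 2.21) × 0.85 = 4500.0 / 159.12 × 0.85 ≈ 24.0 mL/min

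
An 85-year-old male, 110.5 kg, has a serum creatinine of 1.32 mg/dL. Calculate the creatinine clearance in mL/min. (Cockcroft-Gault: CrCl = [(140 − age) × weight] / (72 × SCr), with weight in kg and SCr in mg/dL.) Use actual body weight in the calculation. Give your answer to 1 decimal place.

CrCl = (140 − 85) × 110.5 / (72 × 1.32) = 6077.5 / 95.04 ≈ 63.9 mL/min

63.9 mL/min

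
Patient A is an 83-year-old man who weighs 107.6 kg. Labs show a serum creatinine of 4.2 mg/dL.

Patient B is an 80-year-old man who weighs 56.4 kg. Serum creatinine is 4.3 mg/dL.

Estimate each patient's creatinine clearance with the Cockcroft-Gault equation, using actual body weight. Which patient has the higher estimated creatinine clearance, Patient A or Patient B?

Patient A

Patient A: CrCl = (140 − 83) × 107.6 / (72 × 4.2) = 6133.2 / 302.40 ≈ 20.3 mL/min
Patient B: CrCl = (140 − 80) × 56.4 / (72 × 4.3) = 3384.0 / 309.60 ≈ 10.9 mL/min
20.3 vs 10.9 mL/min → Patient A is higher.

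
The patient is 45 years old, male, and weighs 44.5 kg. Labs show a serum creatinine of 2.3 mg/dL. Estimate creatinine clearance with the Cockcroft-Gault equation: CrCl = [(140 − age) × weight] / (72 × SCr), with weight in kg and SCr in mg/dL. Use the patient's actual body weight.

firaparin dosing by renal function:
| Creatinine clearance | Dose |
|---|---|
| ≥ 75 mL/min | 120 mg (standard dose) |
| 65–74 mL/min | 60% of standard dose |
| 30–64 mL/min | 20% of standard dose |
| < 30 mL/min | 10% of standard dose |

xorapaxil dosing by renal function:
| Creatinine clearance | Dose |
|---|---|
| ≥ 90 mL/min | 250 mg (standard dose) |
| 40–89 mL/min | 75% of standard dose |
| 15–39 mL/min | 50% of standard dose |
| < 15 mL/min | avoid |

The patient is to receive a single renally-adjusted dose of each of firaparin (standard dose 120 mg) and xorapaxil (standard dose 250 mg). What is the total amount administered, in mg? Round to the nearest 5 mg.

CrCl = (140 − 45) × 44.5 / (72 × 2.3) = 4227.5 / 165.60 ≈ 25.5 mL/min
CrCl ≈ 26 mL/min.
firaparin: < 30 mL/min → 10% of 120 mg = 12 mg.
xorapaxil: 15–39 mL/min → 50% of 250 mg = 125 mg.
Total = 12 + 125 = 137 mg.

135 mg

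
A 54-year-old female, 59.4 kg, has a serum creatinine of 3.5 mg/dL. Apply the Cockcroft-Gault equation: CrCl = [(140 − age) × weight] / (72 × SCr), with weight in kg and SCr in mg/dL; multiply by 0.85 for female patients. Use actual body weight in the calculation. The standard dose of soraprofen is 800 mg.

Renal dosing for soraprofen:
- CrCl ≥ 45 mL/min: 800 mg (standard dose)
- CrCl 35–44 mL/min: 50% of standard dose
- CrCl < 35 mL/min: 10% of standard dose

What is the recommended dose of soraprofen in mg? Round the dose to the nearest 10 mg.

CrCl = (140 − 54) × 59.4 / (72 × 3.5) × 0.85 = 5108.4 / 252.00 × 0.85 ≈ 17.2 mL/min
CrCl ≈ 17 mL/min → bracket < 35 mL/min.
10% of 800 mg = 80 mg

80 mg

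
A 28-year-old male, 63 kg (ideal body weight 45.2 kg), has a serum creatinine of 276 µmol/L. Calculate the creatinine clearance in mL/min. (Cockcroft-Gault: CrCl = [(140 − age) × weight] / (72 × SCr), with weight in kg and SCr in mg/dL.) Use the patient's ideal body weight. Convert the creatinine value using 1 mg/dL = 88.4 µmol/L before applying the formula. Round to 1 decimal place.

SCr = 276 / 88.4 = 3.122 mg/dL
CrCl = (140 − 28) × 45.2 / (72 × 3.122) = 5062.4 / 224.78 ≈ 22.5 mL/min

22.5 mL/min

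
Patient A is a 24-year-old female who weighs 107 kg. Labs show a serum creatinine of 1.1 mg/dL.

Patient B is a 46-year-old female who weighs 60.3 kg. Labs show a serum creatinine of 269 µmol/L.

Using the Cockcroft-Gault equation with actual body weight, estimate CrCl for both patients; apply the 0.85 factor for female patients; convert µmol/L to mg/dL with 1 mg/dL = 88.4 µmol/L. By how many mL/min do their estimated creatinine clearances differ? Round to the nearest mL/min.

Patient A: CrCl = (140 − 24) × 107 / (72 × 1.1) × 0.85 = 12412.0 / 79.20 × 0.85 ≈ 133.2 mL/min
Patient B: SCr = 269 / 88.4 = 3.043 mg/dL
Patient B: CrCl = (140 − 46) × 60.3 / (72 × 3.043) × 0.85 = 5668.2 / 219.10 × 0.85 ≈ 22.0 mL/min
|133.2 − 22.0| = 111.2 mL/min

111 mL/min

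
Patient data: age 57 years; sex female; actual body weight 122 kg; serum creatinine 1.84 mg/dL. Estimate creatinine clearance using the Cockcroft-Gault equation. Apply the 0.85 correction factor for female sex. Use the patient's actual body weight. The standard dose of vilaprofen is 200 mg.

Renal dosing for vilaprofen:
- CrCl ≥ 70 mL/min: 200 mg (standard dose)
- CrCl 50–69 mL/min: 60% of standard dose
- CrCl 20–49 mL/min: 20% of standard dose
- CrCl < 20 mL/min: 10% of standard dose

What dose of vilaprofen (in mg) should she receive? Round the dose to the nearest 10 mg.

CrCl = (140 − 57) × 122 / (72 × 1.84) × 0.85 = 10126.0 / 132.48 × 0.85 ≈ 65.0 mL/min
CrCl ≈ 65 mL/min → bracket 50–69 mL/min.
60% of 200 mg = 120 mg

120 mg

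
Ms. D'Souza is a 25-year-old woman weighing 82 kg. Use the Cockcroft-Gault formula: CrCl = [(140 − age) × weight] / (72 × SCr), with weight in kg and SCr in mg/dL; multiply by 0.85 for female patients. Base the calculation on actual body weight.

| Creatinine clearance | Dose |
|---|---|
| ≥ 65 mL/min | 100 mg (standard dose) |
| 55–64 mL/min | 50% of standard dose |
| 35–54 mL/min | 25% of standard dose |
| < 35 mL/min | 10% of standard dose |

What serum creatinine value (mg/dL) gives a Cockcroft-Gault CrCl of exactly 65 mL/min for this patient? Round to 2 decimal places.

1.71 mg/dL

Standard dose requires CrCl ≥ 65 mL/min.
Set (140 − 25) × 82 × 0.85 / (72 × SCr) = 65
SCr = (140 − 25) × 82 × 0.85 / (72 × 65) = 1.713 mg/dL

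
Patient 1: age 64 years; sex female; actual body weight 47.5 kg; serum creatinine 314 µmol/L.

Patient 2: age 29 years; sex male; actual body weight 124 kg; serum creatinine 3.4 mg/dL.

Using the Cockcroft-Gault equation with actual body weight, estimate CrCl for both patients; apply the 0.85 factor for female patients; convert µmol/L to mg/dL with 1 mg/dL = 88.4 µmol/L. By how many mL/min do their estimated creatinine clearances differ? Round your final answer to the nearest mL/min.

Patient 1: SCr = 314 / 88.4 = 3.552 mg/dL
Patient 1: CrCl = (140 − 64) × 47.5 / (72 × 3.552) × 0.85 = 3610.0 / 255.74 × 0.85 ≈ 12.0 mL/min
Patient 2: CrCl = (140 − 29) × 124 / (72 × 3.4) = 13764.0 / 244.80 ≈ 56.2 mL/min
|12.0 − 56.2| = 44.2 mL/min

44 mL/min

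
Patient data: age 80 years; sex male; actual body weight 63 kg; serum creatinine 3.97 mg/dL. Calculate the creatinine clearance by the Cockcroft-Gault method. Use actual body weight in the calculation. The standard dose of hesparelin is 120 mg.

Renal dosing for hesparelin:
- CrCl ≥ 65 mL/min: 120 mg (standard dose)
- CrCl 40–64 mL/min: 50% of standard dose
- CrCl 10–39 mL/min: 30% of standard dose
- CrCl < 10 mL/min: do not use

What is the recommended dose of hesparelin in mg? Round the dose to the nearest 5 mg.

CrCl = (140 − 80) × 63 / (72 × 3.97) = 3780.0 / 285.84 ≈ 13.2 mL/min
CrCl ≈ 13 mL/min → bracket 10–39 mL/min.
30% of 120 mg = 36 mg → 35 mg

35 mg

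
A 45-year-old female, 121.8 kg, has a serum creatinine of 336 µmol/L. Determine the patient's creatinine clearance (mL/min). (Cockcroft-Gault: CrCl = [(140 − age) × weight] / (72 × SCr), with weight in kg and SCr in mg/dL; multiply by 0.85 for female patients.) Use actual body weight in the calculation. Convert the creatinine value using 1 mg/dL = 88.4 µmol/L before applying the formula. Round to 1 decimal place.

SCr = 336 / 88.4 = 3.801 mg/dL
CrCl = (140 − 45) × 121.8 / (72 × 3.801) × 0.85 = 11571.0 / 273.67 × 0.85 ≈ 35.9 mL/min

35.9 mL/min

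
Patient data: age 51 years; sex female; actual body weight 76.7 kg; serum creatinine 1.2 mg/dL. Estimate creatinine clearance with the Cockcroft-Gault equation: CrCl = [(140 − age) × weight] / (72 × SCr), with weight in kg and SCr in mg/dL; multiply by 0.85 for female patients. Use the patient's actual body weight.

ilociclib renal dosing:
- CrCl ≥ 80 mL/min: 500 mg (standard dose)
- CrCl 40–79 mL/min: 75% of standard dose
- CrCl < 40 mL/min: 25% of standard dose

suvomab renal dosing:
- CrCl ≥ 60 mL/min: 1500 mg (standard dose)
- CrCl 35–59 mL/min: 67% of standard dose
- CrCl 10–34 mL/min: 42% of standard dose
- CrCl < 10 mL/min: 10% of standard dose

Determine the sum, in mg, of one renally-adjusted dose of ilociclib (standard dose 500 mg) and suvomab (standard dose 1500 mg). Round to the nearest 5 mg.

1875 mg

CrCl = (140 − 51) × 76.7 / (72 × 1.2) × 0.85 = 6826.3 / 86.40 × 0.85 ≈ 67.2 mL/min
CrCl ≈ 67 mL/min.
ilociclib: 40–79 mL/min → 75% of 500 mg = 375 mg.
suvomab: ≥ 60 mL/min → 100% of 1500 mg = 1500 mg.
Total = 375 + 1500 = 1875 mg.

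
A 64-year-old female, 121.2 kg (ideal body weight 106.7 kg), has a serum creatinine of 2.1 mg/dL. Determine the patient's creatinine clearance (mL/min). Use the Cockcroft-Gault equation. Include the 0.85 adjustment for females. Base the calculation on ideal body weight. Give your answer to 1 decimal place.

CrCl = (140 − 64) × 106.7 / (72 × 2.1) × 0.85 = 8109.2 / 151.20 × 0.85 ≈ 45.6 mL/min

45.6 mL/min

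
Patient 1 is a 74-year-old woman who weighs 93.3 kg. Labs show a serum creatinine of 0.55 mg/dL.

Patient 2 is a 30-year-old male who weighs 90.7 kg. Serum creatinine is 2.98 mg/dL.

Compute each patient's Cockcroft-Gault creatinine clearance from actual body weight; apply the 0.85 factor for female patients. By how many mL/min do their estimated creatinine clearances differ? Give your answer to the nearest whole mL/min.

86 mL/min

Patient 1: CrCl = (140 − 74) × 93.3 / (72 × 0.55) × 0.85 = 6157.8 / 39.60 × 0.85 ≈ 132.2 mL/min
Patient 2: CrCl = (140 − 30) × 90.7 / (72 × 2.98) = 9977.0 / 214.56 ≈ 46.5 mL/min
|132.2 − 46.5| = 85.7 mL/min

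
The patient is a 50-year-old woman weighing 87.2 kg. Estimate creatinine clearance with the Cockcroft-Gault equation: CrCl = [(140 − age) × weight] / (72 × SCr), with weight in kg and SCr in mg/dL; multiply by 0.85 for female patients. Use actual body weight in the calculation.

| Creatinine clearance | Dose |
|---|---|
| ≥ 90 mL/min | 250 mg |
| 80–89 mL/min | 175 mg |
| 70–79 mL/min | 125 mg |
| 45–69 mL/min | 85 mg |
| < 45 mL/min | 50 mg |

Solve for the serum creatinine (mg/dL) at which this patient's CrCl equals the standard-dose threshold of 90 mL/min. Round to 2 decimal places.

Standard dose requires CrCl ≥ 90 mL/min.
Set (140 − 50) × 87.2 × 0.85 / (72 × SCr) = 90
SCr = (140 − 50) × 87.2 × 0.85 / (72 × 90) = 1.029 mg/dL

1.03 mg/dL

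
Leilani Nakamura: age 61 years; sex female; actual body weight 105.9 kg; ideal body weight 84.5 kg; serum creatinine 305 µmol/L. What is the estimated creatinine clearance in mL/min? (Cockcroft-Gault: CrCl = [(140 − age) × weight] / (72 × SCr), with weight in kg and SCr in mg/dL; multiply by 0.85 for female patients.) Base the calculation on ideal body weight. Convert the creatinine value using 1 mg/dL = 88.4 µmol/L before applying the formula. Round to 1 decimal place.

22.8 mL/min

SCr = 305 / 88.4 = 3.45 mg/dL
CrCl = (140 − 61) × 84.5 / (72 × 3.45) × 0.85 = 6675.5 / 248.40 × 0.85 ≈ 22.8 mL/min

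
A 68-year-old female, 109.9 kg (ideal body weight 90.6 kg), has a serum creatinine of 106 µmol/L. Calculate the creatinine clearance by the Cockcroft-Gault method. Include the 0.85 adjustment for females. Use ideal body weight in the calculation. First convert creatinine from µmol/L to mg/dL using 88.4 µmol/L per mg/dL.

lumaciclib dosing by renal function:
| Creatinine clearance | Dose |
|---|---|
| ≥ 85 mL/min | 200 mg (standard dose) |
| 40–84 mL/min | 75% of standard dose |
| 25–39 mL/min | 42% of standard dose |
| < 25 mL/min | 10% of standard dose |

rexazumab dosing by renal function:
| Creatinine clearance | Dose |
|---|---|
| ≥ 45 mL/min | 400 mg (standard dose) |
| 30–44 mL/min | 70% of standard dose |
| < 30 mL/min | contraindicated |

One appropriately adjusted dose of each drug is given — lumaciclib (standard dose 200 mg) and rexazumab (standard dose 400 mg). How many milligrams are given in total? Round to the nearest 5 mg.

SCr = 106 / 88.4 = 1.199 mg/dL
CrCl = (140 − 68) × 90.6 / (72 × 1.199) × 0.85 = 6523.2 / 86.33 × 0.85 ≈ 64.2 mL/min
CrCl ≈ 64 mL/min.
lumaciclib: 40–84 mL/min → 75% of 200 mg = 150 mg.
rexazumab: ≥ 45 mL/min → 100% of 400 mg = 400 mg.
Total = 150 + 400 = 550 mg.

550 mg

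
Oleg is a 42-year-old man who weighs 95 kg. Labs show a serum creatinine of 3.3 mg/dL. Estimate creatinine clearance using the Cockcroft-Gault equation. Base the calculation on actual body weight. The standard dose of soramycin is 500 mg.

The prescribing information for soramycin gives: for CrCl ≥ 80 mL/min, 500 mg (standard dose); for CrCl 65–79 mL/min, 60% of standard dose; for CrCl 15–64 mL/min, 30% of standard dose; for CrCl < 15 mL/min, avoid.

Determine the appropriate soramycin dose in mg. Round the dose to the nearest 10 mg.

150 mg

CrCl = (140 − 42) × 95 / (72 × 3.3) = 9310.0 / 237.60 ≈ 39.2 mL/min
CrCl ≈ 39 mL/min → bracket 15–64 mL/min.
30% of 500 mg = 150 mg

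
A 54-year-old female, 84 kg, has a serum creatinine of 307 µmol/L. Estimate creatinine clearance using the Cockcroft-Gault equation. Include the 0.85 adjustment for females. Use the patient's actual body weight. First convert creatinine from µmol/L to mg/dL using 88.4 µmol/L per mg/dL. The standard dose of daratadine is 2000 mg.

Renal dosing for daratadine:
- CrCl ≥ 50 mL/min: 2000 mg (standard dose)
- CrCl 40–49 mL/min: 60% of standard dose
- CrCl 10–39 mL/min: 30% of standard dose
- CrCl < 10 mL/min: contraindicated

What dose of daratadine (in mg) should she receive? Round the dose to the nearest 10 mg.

SCr = 307 / 88.4 = 3.473 mg/dL
CrCl = (140 − 54) × 84 / (72 × 3.473) × 0.85 = 7224.0 / 250.06 × 0.85 ≈ 24.6 mL/min
CrCl ≈ 25 mL/min → bracket 10–39 mL/min.
30% of 2000 mg = 600 mg

600 mg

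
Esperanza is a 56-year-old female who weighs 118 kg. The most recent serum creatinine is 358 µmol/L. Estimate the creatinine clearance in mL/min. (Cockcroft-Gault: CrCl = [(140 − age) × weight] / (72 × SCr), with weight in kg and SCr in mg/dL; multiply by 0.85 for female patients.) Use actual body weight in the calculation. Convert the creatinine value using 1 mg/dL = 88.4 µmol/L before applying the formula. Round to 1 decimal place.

28.9 mL/min

SCr = 358 / 88.4 = 4.05 mg/dL
CrCl = (140 − 56) × 118 / (72 × 4.05) × 0.85 = 9912.0 / 291.60 × 0.85 ≈ 28.9 mL/min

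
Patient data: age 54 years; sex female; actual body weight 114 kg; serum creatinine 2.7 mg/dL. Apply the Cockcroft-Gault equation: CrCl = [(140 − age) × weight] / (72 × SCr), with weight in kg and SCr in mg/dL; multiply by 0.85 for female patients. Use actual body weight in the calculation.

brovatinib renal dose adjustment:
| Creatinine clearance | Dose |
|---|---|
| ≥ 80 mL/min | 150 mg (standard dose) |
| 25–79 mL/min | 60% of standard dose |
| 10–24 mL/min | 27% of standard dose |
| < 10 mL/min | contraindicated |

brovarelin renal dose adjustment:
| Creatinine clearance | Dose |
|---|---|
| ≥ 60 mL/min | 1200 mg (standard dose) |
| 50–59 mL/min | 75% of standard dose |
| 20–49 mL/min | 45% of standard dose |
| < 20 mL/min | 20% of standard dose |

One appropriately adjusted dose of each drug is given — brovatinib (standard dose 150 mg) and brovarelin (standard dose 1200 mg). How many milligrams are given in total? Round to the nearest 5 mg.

CrCl = (140 − 54) × 114 / (72 × 2.7) × 0.85 = 9804.0 / 194.40 × 0.85 ≈ 42.9 mL/min
CrCl ≈ 43 mL/min.
brovatinib: 25–79 mL/min → 60% of 150 mg = 90 mg.
brovarelin: 20–49 mL/min → 45% of 1200 mg = 540 mg.
Total = 90 + 540 = 630 mg.

630 mg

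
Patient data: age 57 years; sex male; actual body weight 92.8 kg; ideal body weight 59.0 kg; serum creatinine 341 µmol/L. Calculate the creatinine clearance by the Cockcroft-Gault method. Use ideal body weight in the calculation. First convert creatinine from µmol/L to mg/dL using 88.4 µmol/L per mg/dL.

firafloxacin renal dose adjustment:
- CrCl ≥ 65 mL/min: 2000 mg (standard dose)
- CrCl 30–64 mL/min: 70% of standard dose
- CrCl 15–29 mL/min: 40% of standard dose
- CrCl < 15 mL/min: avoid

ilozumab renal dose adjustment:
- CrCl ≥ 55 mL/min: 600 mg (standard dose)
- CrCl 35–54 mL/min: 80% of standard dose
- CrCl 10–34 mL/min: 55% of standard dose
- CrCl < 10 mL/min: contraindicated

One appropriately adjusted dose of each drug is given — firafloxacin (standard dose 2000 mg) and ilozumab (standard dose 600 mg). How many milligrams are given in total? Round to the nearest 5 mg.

SCr = 341 / 88.4 = 3.857 mg/dL
CrCl = (140 − 57) × 59 / (72 × 3.857) = 4897.0 / 277.70 ≈ 17.6 mL/min
CrCl ≈ 18 mL/min.
firafloxacin: 15–29 mL/min → 40% of 2000 mg = 800 mg.
ilozumab: 10–34 mL/min → 55% of 600 mg = 330 mg.
Total = 800 + 330 = 1130 mg.

1130 mg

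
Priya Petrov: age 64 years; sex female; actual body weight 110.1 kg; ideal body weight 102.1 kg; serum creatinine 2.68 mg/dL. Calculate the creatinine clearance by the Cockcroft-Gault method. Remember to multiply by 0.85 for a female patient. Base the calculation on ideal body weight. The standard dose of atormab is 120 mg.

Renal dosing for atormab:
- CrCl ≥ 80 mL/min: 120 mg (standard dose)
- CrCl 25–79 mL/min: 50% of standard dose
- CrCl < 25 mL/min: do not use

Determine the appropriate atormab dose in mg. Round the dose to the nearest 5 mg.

CrCl = (140 − 64) × 102.1 / (72 × 2.68) × 0.85 = 7759.6 / 192.96 × 0.85 ≈ 34.2 mL/min
CrCl ≈ 34 mL/min → bracket 25–79 mL/min.
50% of 120 mg = 60 mg

60 mg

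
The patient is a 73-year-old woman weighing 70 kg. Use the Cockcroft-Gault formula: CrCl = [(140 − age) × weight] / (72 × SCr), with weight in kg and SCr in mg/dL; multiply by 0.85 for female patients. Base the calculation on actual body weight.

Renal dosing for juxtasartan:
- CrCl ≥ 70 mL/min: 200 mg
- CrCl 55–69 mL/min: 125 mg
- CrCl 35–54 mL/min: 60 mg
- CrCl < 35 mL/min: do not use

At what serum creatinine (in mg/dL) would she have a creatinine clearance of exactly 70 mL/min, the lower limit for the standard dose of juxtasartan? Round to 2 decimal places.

Standard dose requires CrCl ≥ 70 mL/min.
Set (140 − 73) × 70 × 0.85 / (72 × SCr) = 70
SCr = (140 − 73) × 70 × 0.85 / (72 × 70) = 0.791 mg/dL

0.79 mg/dL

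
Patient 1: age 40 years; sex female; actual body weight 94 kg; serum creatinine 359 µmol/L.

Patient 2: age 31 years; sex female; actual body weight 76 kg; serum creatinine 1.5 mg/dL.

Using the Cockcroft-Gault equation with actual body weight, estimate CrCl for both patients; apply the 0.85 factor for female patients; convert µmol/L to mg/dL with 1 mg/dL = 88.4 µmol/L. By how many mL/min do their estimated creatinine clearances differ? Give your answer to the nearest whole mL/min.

38 mL/min

Patient 1: SCr = 359 / 88.4 = 4.061 mg/dL
Patient 1: CrCl = (140 − 40) × 94 / (72 × 4.061) × 0.85 = 9400.0 / 292.39 × 0.85 ≈ 27.3 mL/min
Patient 2: CrCl = (140 − 31) × 76 / (72 × 1.5) × 0.85 = 8284.0 / 108.00 × 0.85 ≈ 65.2 mL/min
|27.3 − 65.2| = 37.9 mL/min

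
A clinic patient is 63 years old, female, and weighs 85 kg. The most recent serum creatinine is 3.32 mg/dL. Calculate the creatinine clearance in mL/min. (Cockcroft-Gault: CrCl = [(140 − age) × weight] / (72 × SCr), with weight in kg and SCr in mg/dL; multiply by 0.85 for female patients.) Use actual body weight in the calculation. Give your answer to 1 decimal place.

23.3 mL/min

CrCl = (140 − 63) × 85 / (72 × 3.32) × 0.85 = 6545.0 / 239.04 × 0.85 ≈ 23.3 mL/min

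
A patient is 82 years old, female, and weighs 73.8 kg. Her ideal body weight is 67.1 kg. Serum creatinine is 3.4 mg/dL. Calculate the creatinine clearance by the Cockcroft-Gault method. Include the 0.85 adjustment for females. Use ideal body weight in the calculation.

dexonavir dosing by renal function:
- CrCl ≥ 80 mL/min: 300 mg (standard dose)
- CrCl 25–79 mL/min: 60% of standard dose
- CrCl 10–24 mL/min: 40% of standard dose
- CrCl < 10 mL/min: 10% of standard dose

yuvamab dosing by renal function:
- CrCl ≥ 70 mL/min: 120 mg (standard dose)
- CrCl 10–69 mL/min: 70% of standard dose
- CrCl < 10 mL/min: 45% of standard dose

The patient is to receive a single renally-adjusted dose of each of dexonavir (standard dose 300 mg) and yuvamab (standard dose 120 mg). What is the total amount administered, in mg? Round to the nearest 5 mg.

CrCl = (140 − 82) × 67.1 / (72 × 3.4) × 0.85 = 3891.8 / 244.80 × 0.85 ≈ 13.5 mL/min
CrCl ≈ 14 mL/min.
dexonavir: 10–24 mL/min → 40% of 300 mg = 120 mg.
yuvamab: 10–69 mL/min → 70% of 120 mg = 84 mg.
Total = 120 + 84 = 204 mg.

205 mg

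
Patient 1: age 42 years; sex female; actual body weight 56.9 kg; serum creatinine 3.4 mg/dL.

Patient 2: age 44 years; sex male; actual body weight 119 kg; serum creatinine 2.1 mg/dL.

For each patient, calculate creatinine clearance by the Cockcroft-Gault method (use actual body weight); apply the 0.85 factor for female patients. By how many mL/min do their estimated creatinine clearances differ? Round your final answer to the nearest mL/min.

56 mL/min

Patient 1: CrCl = (140 − 42) × 56.9 / (72 × 3.4) × 0.85 = 5576.2 / 244.80 × 0.85 ≈ 19.4 mL/min
Patient 2: CrCl = (140 − 44) × 119 / (72 × 2.1) = 11424.0 / 151.20 ≈ 75.6 mL/min
|19.4 − 75.6| = 56.2 mL/min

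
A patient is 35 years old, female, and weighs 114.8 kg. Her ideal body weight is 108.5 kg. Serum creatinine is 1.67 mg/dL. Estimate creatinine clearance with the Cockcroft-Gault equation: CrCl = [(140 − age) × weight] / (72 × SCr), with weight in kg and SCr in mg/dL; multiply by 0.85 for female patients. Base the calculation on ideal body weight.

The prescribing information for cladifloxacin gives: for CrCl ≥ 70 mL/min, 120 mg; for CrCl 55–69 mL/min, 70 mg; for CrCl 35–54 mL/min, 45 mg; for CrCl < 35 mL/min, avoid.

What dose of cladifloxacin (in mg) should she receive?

CrCl = (140 − 35) × 108.5 / (72 × 1.67) × 0.85 = 11392.5 / 120.24 × 0.85 ≈ 80.5 mL/min
CrCl ≈ 81 mL/min → bracket ≥ 70 mL/min.
Dose for this bracket: 120 mg.

120 mg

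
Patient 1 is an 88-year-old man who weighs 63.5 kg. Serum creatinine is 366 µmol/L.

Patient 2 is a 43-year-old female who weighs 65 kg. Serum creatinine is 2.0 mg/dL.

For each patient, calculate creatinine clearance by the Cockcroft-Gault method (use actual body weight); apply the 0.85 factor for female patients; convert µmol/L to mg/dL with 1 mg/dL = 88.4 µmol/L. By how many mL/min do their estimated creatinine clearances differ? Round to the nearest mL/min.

Patient 1: SCr = 366 / 88.4 = 4.14 mg/dL
Patient 1: CrCl = (140 − 88) × 63.5 / (72 × 4.14) = 3302.0 / 298.08 ≈ 11.1 mL/min
Patient 2: CrCl = (140 − 43) × 65 / (72 × 2) × 0.85 = 6305.0 / 144.00 × 0.85 ≈ 37.2 mL/min
|11.1 − 37.2| = 26.1 mL/min

26 mL/min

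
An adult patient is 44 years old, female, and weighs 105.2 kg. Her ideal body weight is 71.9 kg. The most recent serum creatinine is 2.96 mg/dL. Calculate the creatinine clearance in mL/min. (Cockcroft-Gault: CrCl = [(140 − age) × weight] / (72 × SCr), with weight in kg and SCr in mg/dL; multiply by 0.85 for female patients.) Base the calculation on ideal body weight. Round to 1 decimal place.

27.5 mL/min

CrCl = (140 − 44) × 71.9 / (72 × 2.96) × 0.85 = 6902.4 / 213.12 × 0.85 ≈ 27.5 mL/min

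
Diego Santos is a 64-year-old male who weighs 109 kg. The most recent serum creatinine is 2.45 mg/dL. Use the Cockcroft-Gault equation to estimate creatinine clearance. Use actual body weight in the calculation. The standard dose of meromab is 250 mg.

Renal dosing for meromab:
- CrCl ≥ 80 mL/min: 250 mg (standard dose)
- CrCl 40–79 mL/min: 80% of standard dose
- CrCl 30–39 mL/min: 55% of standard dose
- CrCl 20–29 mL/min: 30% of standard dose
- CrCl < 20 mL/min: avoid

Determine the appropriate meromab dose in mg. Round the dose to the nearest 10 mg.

200 mg

CrCl = (140 − 64) × 109 / (72 × 2.45) = 8284.0 / 176.40 ≈ 47.0 mL/min
CrCl ≈ 47 mL/min → bracket 40–79 mL/min.
80% of 250 mg = 200 mg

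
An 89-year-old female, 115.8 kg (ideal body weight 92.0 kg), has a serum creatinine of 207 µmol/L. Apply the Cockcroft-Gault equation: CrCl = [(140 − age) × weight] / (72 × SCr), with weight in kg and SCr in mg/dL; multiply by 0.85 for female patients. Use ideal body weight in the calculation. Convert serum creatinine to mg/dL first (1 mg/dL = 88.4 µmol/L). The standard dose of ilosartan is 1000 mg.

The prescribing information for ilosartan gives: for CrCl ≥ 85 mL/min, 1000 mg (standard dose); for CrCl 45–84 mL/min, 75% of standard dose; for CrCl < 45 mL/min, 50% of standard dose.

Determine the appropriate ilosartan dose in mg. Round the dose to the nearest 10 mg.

SCr = 207 / 88.4 = 2.342 mg/dL
CrCl = (140 − 89) × 92 / (72 × 2.342) × 0.85 = 4692.0 / 168.62 × 0.85 ≈ 23.7 mL/min
CrCl ≈ 24 mL/min → bracket < 45 mL/min.
50% of 1000 mg = 500 mg

500 mg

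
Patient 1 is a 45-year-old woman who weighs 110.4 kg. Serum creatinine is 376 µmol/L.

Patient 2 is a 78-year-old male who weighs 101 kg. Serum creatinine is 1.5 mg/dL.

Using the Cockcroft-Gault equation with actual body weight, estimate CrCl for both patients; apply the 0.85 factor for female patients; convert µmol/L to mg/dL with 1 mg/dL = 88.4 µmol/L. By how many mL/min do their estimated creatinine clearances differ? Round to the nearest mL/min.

29 mL/min

Patient 1: SCr = 376 / 88.4 = 4.253 mg/dL
Patient 1: CrCl = (140 − 45) × 110.4 / (72 × 4.253) × 0.85 = 10488.0 / 306.22 × 0.85 ≈ 29.1 mL/min
Patient 2: CrCl = (140 − 78) × 101 / (72 × 1.5) = 6262.0 / 108.00 ≈ 58.0 mL/min
|29.1 − 58.0| = 28.9 mL/min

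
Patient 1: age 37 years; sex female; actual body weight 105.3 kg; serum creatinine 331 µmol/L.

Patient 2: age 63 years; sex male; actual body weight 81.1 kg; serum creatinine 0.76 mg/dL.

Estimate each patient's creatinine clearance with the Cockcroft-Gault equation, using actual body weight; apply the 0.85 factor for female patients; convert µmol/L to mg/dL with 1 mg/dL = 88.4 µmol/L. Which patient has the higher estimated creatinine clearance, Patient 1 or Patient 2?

Patient 2

Patient 1: SCr = 331 / 88.4 = 3.744 mg/dL
Patient 1: CrCl = (140 − 37) × 105.3 / (72 × 3.744) × 0.85 = 10845.9 / 269.57 × 0.85 ≈ 34.2 mL/min
Patient 2: CrCl = (140 − 63) × 81.1 / (72 × 0.76) = 6244.7 / 54.72 ≈ 114.1 mL/min
34.2 vs 114.1 mL/min → Patient 2 is higher.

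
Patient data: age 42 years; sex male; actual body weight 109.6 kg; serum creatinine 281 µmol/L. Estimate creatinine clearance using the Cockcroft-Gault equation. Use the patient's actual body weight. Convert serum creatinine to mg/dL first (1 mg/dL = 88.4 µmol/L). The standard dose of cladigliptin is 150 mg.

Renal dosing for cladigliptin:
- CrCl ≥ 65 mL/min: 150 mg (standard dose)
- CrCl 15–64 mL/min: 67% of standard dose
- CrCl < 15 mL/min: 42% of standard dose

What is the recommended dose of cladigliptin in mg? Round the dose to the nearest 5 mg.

100 mg

SCr = 281 / 88.4 = 3.179 mg/dL
CrCl = (140 − 42) × 109.6 / (72 × 3.179) = 10740.8 / 228.89 ≈ 46.9 mL/min
CrCl ≈ 47 mL/min → bracket 15–64 mL/min.
67% of 150 mg = 100.5 mg → 100 mg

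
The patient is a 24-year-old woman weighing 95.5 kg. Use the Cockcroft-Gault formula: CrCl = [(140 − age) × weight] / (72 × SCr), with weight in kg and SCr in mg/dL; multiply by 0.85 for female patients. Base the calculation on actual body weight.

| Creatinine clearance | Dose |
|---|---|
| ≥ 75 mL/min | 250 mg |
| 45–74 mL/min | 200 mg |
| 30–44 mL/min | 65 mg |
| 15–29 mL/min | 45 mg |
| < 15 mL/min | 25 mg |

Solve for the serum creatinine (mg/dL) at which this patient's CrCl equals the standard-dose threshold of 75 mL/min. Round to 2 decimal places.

Standard dose requires CrCl ≥ 75 mL/min.
Set (140 − 24) × 95.5 × 0.85 / (72 × SCr) = 75
SCr = (140 − 24) × 95.5 × 0.85 / (72 × 75) = 1.744 mg/dL

1.74 mg/dL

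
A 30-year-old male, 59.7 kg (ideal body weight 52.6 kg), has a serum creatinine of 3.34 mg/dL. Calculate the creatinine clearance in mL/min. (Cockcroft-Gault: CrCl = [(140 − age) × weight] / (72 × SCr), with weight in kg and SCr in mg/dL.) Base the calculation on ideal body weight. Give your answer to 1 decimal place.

24.1 mL/min

CrCl = (140 − 30) × 52.6 / (72 × 3.34) = 5786.0 / 240.48 ≈ 24.1 mL/min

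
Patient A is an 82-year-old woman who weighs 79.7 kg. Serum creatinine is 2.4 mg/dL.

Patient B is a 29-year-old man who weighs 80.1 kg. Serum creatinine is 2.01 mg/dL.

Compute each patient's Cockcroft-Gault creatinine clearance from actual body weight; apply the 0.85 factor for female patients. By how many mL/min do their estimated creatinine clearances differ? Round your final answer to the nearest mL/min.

39 mL/min

Patient A: CrCl = (140 − 82) × 79.7 / (72 × 2.4) × 0.85 = 4622.6 / 172.80 × 0.85 ≈ 22.7 mL/min
Patient B: CrCl = (140 − 29) × 80.1 / (72 × 2.01) = 8891.1 / 144.72 ≈ 61.4 mL/min
|22.7 − 61.4| = 38.7 mL/min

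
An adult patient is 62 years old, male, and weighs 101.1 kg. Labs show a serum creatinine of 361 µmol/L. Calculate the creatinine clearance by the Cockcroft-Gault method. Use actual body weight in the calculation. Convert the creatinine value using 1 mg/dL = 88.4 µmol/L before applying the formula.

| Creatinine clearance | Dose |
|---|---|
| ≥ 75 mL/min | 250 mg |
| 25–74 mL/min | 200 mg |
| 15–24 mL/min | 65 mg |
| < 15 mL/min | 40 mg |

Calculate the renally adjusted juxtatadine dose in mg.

SCr = 361 / 88.4 = 4.084 mg/dL
CrCl = (140 − 62) × 101.1 / (72 × 4.084) = 7885.8 / 294.05 ≈ 26.8 mL/min
CrCl ≈ 27 mL/min → bracket 25–74 mL/min.
Dose for this bracket: 200 mg.

200 mg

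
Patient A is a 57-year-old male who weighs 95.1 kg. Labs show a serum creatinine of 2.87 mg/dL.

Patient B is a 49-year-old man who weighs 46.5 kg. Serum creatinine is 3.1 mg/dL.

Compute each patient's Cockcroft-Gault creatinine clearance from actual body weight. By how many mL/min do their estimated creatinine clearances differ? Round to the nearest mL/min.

Patient A: CrCl = (140 − 57) × 95.1 / (72 × 2.87) = 7893.3 / 206.64 ≈ 38.2 mL/min
Patient B: CrCl = (140 − 49) × 46.5 / (72 × 3.1) = 4231.5 / 223.20 ≈ 19.0 mL/min
|38.2 − 19.0| = 19.2 mL/min

19 mL/min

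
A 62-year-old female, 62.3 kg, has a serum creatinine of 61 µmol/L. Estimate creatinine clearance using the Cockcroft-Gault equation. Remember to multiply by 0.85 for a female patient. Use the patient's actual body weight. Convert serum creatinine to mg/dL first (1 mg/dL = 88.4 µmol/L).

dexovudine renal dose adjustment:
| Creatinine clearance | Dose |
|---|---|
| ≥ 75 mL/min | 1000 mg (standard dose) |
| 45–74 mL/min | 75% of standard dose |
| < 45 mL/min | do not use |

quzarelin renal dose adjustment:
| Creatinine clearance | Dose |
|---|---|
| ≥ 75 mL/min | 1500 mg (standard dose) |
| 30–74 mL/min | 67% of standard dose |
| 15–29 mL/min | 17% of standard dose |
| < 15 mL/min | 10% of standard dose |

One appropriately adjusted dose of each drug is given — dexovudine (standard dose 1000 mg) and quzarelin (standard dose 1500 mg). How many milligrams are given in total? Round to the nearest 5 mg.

2500 mg

SCr = 61 / 88.4 = 0.69 mg/dL
CrCl = (140 − 62) × 62.3 / (72 × 0.69) × 0.85 = 4859.4 / 49.68 × 0.85 ≈ 83.1 mL/min
CrCl ≈ 83 mL/min.
dexovudine: ≥ 75 mL/min → 100% of 1000 mg = 1000 mg.
quzarelin: ≥ 75 mL/min → 100% of 1500 mg = 1500 mg.
Total = 1000 + 1500 = 2500 mg.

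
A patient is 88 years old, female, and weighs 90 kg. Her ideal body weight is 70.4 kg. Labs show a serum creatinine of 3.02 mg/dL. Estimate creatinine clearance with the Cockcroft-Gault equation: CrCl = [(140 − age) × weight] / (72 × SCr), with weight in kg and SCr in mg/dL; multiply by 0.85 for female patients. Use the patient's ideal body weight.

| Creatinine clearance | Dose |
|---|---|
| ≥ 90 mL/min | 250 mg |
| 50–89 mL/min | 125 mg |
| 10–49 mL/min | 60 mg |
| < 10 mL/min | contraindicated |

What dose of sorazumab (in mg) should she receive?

CrCl = (140 − 88) × 70.4 / (72 × 3.02) × 0.85 = 3660.8 / 217.44 × 0.85 ≈ 14.3 mL/min
CrCl ≈ 14 mL/min → bracket 10–49 mL/min.
Dose for this bracket: 60 mg.

60 mg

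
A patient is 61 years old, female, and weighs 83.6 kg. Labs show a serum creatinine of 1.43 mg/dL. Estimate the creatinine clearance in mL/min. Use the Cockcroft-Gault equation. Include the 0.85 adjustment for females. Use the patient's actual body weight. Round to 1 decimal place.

54.5 mL/min

CrCl = (140 − 61) × 83.6 / (72 × 1.43) × 0.85 = 6604.4 / 102.96 × 0.85 ≈ 54.5 mL/min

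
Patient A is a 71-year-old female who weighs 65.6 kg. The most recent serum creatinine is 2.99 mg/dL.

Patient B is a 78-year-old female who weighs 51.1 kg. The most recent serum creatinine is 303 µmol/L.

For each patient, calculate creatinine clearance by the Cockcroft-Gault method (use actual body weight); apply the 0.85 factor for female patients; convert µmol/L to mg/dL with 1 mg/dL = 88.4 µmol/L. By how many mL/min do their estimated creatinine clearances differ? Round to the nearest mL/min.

Patient A: CrCl = (140 − 71) × 65.6 / (72 × 2.99) × 0.85 = 4526.4 / 215.28 × 0.85 ≈ 17.9 mL/min
Patient B: SCr = 303 / 88.4 = 3.428 mg/dL
Patient B: CrCl = (140 − 78) × 51.1 / (72 × 3.428) × 0.85 = 3168.2 / 246.82 × 0.85 ≈ 10.9 mL/min
|17.9 − 10.9| = 7.0 mL/min

7 mL/min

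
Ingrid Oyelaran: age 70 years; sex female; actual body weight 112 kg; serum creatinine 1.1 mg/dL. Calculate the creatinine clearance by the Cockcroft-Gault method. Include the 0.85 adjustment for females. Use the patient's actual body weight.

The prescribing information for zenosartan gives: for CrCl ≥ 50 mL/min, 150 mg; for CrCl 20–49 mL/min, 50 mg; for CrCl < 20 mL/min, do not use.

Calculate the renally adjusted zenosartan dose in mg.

150 mg

CrCl = (140 − 70) × 112 / (72 × 1.1) × 0.85 = 7840.0 / 79.20 × 0.85 ≈ 84.1 mL/min
CrCl ≈ 84 mL/min → bracket ≥ 50 mL/min.
Dose for this bracket: 150 mg.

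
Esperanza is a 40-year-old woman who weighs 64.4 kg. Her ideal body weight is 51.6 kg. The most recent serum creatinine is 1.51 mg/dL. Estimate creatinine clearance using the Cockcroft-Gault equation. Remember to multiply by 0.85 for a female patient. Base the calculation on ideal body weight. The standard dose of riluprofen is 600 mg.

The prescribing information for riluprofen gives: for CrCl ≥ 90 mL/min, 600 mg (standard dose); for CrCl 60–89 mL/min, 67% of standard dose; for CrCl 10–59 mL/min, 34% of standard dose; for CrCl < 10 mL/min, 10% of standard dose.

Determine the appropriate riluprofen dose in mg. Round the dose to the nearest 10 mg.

200 mg

CrCl = (140 − 40) × 51.6 / (72 × 1.51) × 0.85 = 5160.0 / 108.72 × 0.85 ≈ 40.3 mL/min
CrCl ≈ 40 mL/min → bracket 10–59 mL/min.
34% of 600 mg = 204 mg → 200 mg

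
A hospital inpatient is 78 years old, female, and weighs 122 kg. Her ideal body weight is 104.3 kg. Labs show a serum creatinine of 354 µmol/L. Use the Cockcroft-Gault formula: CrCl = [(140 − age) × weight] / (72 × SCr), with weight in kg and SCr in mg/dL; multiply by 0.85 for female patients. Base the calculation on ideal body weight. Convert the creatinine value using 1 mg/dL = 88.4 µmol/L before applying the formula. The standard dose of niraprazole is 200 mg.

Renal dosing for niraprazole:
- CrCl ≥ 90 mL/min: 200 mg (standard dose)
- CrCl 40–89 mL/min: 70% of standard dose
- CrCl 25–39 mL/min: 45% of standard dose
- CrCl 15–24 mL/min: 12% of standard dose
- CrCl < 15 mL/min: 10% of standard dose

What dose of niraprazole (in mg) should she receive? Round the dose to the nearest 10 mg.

20 mg

SCr = 354 / 88.4 = 4.005 mg/dL
CrCl = (140 − 78) × 104.3 / (72 × 4.005) × 0.85 = 6466.6 / 288.36 × 0.85 ≈ 19.1 mL/min
CrCl ≈ 19 mL/min → bracket 15–24 mL/min.
12% of 200 mg = 24 mg → 20 mg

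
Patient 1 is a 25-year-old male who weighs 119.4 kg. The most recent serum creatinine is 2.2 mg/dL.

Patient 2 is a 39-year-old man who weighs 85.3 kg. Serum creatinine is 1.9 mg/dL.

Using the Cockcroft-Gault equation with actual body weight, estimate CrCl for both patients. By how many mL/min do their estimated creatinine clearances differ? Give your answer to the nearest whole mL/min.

Patient 1: CrCl = (140 − 25) × 119.4 / (72 × 2.2) = 13731.0 / 158.40 ≈ 86.7 mL/min
Patient 2: CrCl = (140 − 39) × 85.3 / (72 × 1.9) = 8615.3 / 136.80 ≈ 63.0 mL/min
|86.7 − 63.0| = 23.7 mL/min

24 mL/min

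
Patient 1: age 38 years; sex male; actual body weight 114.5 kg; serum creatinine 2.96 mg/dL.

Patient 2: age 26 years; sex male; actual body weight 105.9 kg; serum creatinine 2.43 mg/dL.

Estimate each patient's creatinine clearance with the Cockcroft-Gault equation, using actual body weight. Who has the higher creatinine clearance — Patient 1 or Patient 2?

Patient 1: CrCl = (140 − 38) × 114.5 / (72 × 2.96) = 11679.0 / 213.12 ≈ 54.8 mL/min
Patient 2: CrCl = (140 − 26) × 105.9 / (72 × 2.43) = 12072.6 / 174.96 ≈ 69.0 mL/min
54.8 vs 69.0 mL/min → Patient 2 is higher.

Patient 2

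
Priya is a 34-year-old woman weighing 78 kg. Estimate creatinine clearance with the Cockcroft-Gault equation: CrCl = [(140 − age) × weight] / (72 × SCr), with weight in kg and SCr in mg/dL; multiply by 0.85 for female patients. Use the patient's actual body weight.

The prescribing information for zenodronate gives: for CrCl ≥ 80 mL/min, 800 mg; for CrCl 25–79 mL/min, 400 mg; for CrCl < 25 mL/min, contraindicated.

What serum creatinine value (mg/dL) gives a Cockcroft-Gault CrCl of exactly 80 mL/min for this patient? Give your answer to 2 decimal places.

Standard dose requires CrCl ≥ 80 mL/min.
Set (140 − 34) × 78 × 0.85 / (72 × SCr) = 80
SCr = (140 − 34) × 78 × 0.85 / (72 × 80) = 1.220 mg/dL

1.22 mg/dL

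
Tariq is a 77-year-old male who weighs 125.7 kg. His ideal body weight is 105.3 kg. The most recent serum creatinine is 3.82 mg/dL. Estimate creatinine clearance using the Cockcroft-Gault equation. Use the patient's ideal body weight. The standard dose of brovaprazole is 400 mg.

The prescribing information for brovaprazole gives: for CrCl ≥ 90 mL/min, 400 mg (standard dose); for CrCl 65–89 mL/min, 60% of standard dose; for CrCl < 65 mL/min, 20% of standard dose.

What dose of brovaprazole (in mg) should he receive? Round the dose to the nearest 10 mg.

80 mg

CrCl = (140 − 77) × 105.3 / (72 × 3.82) = 6633.9 / 275.04 ≈ 24.1 mL/min
CrCl ≈ 24 mL/min → bracket < 65 mL/min.
20% of 400 mg = 80 mg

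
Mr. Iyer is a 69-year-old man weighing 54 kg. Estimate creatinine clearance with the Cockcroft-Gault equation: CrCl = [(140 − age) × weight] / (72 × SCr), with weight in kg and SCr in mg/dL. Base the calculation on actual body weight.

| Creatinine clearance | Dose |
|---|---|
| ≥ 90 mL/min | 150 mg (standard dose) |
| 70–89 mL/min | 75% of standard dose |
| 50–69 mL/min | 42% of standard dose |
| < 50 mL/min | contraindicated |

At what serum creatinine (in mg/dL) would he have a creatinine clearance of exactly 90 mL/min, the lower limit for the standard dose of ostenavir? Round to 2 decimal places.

Standard dose requires CrCl ≥ 90 mL/min.
Set (140 − 69) × 54 / (72 × SCr) = 90
SCr = (140 − 69) × 54 / (72 × 90) = 0.592 mg/dL

0.59 mg/dL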